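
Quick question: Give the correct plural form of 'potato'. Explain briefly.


Apply rule: Add -es (consonant + o). 'potato' becomes 'potatoes'.

potatoes


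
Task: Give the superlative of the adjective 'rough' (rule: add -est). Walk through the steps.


Apply superlative formation (add -est): 'rough' -> 'roughest'.

roughest


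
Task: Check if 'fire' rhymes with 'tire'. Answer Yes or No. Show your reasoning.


Rime (stressed vowel + following sounds) of 'fire': -ire = /aɪər/
Rime of 'tire': -ire = /aɪər/
/aɪər/ and /aɪər/ are the same ending sound, so the words rhyme.

Yes


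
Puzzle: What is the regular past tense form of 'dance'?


Apply rule: Add -d (word ends in -e). 'dance' becomes 'danced'.

danced


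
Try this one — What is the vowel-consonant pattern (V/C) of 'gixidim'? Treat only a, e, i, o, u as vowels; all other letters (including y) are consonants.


Letter mapping: g = C, i = V, x = C, i = V, d = C, i = V, m = C.

CVCVCVC


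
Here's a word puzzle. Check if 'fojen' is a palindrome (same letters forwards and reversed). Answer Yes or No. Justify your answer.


Forward: 'fojen'
Reversed: 'nejof'
They differ.

No


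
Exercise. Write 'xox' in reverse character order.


Reverse 'xox' character by character: 'xox'.

xox


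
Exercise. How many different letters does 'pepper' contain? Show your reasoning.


Unique letters in 'pepper': {e, p, r} = 3 distinct letters.

3


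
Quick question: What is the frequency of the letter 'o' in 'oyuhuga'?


Letter 'o' in 'oyuhuga': found at position(s) 1 = 1 occurrence(s).

1


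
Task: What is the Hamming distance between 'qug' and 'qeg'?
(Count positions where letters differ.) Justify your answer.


Alignment:
Position 1: 'q' vs 'q' = match
Position 2: 'u' vs 'e' = DIFFER
Position 3: 'g' vs 'g' = match
Total differences: 1

1


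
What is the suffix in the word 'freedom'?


The word 'freedom' = 'free' (root) + '-dom' (suffix). The suffix is '-dom'.

dom


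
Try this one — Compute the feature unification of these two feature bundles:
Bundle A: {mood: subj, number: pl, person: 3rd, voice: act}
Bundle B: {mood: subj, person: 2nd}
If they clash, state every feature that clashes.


Compare features:
mood: A=subj vs B=subj -> unified: subj
number: A=pl vs B=_ -> unified: pl
person: A=3rd vs B=2nd -> CLASH
voice: A=act vs B=_ -> unified: act
Clash detected on feature 'person' (3rd vs 2nd); unification fails.

CLASH on 'person' (3rd vs 2nd)


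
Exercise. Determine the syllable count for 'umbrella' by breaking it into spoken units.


Break 'umbrella' into syllables: um-brel-la -> um | brel | la = 3 syllables

3 syllables


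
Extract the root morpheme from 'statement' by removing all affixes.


Remove suffix '-ment' from 'statement' to get root 'state'.

state


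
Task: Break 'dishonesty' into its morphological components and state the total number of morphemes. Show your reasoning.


Step 1: Identify prefix: 'dis' (meaning: not/apart)
Step 2: Identify root: 'honest'
Step 3: Identify suffix(es): 'y'
Decomposition: dis- (prefix: not/apart) + honest (root) + -y (suffix: quality)
Total morphemes: 3

3 morphemes (dis- (prefix: not/apart) + honest (root) + -y (suffix: quality))


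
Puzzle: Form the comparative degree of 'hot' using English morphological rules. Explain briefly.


Apply comparative formation (double final consonant, add -er): 'hot' -> 'hotter'.

hotter


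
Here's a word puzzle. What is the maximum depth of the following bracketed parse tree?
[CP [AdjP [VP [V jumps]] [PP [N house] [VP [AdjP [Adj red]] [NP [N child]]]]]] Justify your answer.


Count bracket nesting levels:
'[' at pos 0: depth = 1
'[' at pos 4: depth = 2
'[' at pos 10: depth = 3
'[' at pos 14: depth = 4
'[' at pos 25: depth = 3
'[' at pos 29: depth = 4
'[' at pos 39: depth = 4
'[' at pos 43: depth = 5
'[' at pos 49: depth = 6
'[' at pos 60: depth = 5
'[' at pos 64: depth = 6
Maximum depth reached: 6

6


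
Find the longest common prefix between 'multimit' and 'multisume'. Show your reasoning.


Compare from the start: 5 characters match: 'multi'. Mismatch at position 6: 'm' vs 's'.

multi


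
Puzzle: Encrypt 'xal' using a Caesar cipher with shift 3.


Shift each letter by 3: x -> a, a -> d, l -> o. Result: 'ado'.

ado


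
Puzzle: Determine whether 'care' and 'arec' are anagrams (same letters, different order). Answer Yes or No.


Sorted letters of 'care': 'acer'
Sorted letters of 'arec': 'acer'
They match.

Yes


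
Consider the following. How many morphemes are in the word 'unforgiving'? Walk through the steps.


Decomposition: un- (prefix) + forgive (root) + -ing (suffix) = 3 morpheme(s)

3 morphemes


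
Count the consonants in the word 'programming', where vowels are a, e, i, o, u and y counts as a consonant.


Consonants in 'programming': p, r, g, r, m, m, n, g = 8 consonants.

8


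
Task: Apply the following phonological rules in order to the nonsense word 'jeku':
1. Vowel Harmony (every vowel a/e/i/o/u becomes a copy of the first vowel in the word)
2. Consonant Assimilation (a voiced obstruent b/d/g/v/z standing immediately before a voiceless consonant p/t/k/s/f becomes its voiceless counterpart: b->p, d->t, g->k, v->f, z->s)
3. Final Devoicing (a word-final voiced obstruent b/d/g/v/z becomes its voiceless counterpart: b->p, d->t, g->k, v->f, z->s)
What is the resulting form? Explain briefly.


Starting form: 'jeku'
Rule 1: Vowel Harmony: all vowels become 'e' (matching first vowel). 'jeku' -> 'jeke'
Rule 2: Consonant Assimilation: no voiced obstruent (b/d/g/v/z) stands immediately before a voiceless consonant (p/t/k/s/f). No change.
Rule 3: Final Devoicing: the word ends in the vowel 'e', not a consonant. No change.
Final form: 'jeke'

jeke


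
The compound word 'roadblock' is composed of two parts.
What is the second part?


Split 'roadblock' into 'road' + 'block'. The second part is 'block'.

block


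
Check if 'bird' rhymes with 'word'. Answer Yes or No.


Rime (stressed vowel + following sounds) of 'bird': -ird = /ɜːrd/
Rime of 'word': -ord = /ɜːrd/
/ɜːrd/ and /ɜːrd/ are the same ending sound, so the words rhyme.

Yes


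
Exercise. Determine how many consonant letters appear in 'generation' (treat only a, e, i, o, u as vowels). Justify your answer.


Consonants in 'generation': g, n, r, t, n = 5 consonants.

5


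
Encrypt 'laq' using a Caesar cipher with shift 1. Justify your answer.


Shift each letter by 1: l -> m, a -> b, q -> r. Result: 'mbr'.

mbr


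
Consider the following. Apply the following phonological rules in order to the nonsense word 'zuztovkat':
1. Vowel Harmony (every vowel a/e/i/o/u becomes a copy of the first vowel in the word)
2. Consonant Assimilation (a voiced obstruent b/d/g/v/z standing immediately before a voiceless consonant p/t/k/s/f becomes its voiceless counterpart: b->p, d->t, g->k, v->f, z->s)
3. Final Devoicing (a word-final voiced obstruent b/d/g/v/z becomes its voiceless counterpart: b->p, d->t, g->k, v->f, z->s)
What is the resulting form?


Starting form: 'zuztovkat'
Rule 1: Vowel Harmony: all vowels become 'u' (matching first vowel). 'zuztovkat' -> 'zuztuvkut'
Rule 2: Consonant Assimilation: voiced obstruent before voiceless consonant becomes voiceless ('zt' -> 'st', 'vk' -> 'fk'). 'zuztuvkut' -> 'zustufkut'
Rule 3: Final Devoicing: final consonant 't' is not one of the voiced obstruents b/d/g/v/z. No change.
Final form: 'zustufkut'

zustufkut


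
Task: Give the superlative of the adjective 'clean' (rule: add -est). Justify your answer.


Apply superlative formation (add -est): 'clean' -> 'cleanest'.

cleanest


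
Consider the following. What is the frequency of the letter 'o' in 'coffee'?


Letter 'o' in 'coffee': found at position(s) 2 = 1 occurrence(s).

1


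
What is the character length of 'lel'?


Spell out 'lel' and number each letter: l(1), e(2), l(3). Total: 3 letters.

3


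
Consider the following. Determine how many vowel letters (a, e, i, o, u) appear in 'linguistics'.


Vowels in 'linguistics': i, u, i, i = 4 vowels.

4


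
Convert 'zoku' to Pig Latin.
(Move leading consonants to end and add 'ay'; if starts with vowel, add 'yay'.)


'zoku': move consonant cluster 'z' to end and add 'ay': 'okuzay'.

okuzay


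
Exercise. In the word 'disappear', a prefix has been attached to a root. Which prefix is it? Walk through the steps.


The word 'disappear' = 'dis' (prefix) + 'appear' (root). The prefix is 'dis'.

dis


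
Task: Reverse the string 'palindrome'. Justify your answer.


Reverse 'palindrome' character by character: 'emordnilap'.

emordnilap


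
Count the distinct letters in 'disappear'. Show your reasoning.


Unique letters in 'disappear': {a, d, e, i, p, r, s} = 7 distinct letters.

7


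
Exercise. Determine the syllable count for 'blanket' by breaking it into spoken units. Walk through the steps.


Break 'blanket' into syllables: blan-ket -> blan | ket = 2 syllables

2 syllables


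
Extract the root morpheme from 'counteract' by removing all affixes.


Remove prefix 'counter' from 'counteract' to get root 'act'.

act


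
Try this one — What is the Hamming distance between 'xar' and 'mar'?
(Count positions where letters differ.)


Alignment:
Position 1: 'x' vs 'm' = DIFFER
Position 2: 'a' vs 'a' = match
Position 3: 'r' vs 'r' = match
Total differences: 1

1


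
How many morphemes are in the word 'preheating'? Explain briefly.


Decomposition: pre- (prefix) + heat (root) + -ing (suffix) = 3 morpheme(s)

3 morphemes


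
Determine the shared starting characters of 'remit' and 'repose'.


Compare from the start: 2 characters match: 're'. Mismatch at position 3: 'm' vs 'p'.

re


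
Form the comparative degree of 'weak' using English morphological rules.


Apply comparative formation (add -er): 'weak' -> 'weaker'.

weaker


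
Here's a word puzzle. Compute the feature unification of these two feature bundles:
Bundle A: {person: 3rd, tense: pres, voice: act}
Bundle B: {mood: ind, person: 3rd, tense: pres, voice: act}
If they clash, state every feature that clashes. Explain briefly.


Compare features:
mood: A=_ vs B=ind -> unified: ind
person: A=3rd vs B=3rd -> unified: 3rd
tense: A=pres vs B=pres -> unified: pres
voice: A=act vs B=act -> unified: act
No clashes found.

Unified: {mood: ind, person: 3rd, tense: pres, voice: act}


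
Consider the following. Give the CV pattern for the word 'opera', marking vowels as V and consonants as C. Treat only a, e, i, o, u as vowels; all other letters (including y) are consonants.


Letter mapping: o = V, p = C, e = V, r = C, a = V.

VCVCV


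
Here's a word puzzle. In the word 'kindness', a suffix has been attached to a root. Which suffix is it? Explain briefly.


The word 'kindness' = 'kind' (root) + '-ness' (suffix). The suffix is '-ness'.

ness


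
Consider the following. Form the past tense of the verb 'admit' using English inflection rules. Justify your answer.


Apply rule: Double final consonant and add -ed. 'admit' becomes 'admitted'.

admitted


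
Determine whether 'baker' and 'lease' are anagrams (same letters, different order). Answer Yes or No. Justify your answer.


Sorted letters of 'baker': 'abekr'
Sorted letters of 'lease': 'aeels'
They do not match.

No


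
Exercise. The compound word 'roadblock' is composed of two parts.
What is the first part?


Split 'roadblock' into 'road' + 'block'. The first part is 'road'.

road


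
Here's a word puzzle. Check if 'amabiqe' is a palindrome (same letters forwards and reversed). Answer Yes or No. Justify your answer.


Forward: 'amabiqe'
Reversed: 'eqibama'
They differ.

No


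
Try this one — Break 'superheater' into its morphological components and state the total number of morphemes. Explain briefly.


Step 1: Identify prefix: 'super' (meaning: above)
Step 2: Identify root: 'heat'
Step 3: Identify suffix(es): 'er'
Decomposition: super- (prefix: above) + heat (root) + -er (suffix: one who)
Total morphemes: 3

3 morphemes (super- (prefix: above) + heat (root) + -er (suffix: one who))


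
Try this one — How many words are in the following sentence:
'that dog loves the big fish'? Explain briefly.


Split into words: that | dog | loves | the | big | fish = 6 words.

6


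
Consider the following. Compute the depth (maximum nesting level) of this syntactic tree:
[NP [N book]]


Count bracket nesting levels:
'[' at pos 0: depth = 1
'[' at pos 4: depth = 2
Maximum depth reached: 2

2


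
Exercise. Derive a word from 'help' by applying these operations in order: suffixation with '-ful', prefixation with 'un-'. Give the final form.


Step 1: Add suffix '-ful' to 'help' = 'helpful'
Step 2: Add prefix 'un-' to 'helpful' = 'unhelpful'

unhelpful


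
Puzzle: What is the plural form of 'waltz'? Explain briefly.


Apply rule: Add -es (sibilant/fricative ending). 'waltz' becomes 'waltzes'.

waltzes


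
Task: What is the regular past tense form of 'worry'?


Apply rule: Change -y to -ied. 'worry' becomes 'worried'.

worried


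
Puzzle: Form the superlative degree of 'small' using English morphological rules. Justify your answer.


Apply superlative formation (add -est): 'small' -> 'smallest'.

smallest


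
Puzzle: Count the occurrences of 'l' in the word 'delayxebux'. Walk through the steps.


Letter 'l' in 'delayxebux': found at position(s) 3 = 1 occurrence(s).

1


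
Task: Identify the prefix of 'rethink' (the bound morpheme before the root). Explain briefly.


The word 'rethink' = 're' (prefix) + 'think' (root). The prefix is 're'.

re


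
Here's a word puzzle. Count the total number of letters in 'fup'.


Spell out 'fup' and number each letter: f(1), u(2), p(3). Total: 3 letters.

3


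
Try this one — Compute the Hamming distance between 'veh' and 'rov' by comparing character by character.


Alignment:
Position 1: 'v' vs 'r' = DIFFER
Position 2: 'e' vs 'o' = DIFFER
Position 3: 'h' vs 'v' = DIFFER
Total differences: 3

3


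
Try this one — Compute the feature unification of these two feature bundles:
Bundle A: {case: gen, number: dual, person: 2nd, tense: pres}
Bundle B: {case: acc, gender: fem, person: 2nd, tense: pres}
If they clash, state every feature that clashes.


Compare features:
case: A=gen vs B=acc -> CLASH
gender: A=_ vs B=fem -> unified: fem
number: A=dual vs B=_ -> unified: dual
person: A=2nd vs B=2nd -> unified: 2nd
tense: A=pres vs B=pres -> unified: pres
Clash detected on feature 'case' (gen vs acc); unification fails.

CLASH on 'case' (gen vs acc)


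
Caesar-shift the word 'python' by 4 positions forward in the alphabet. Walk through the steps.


Shift each letter by 4: p -> t, y -> c, t -> x, h -> l, o -> s, n -> r. Result: 'tcxlsr'.

tcxlsr


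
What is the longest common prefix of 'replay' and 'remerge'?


Compare from the start: 2 characters match: 're'. Mismatch at position 3: 'p' vs 'm'.

re


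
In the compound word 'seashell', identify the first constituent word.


Split 'seashell' into 'sea' + 'shell'. The first part is 'sea'.

sea


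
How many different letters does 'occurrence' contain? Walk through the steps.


Unique letters in 'occurrence': {c, e, n, o, r, u} = 6 distinct letters.

6


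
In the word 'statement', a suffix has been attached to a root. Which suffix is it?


The word 'statement' = 'state' (root) + '-ment' (suffix). The suffix is '-ment'.

ment


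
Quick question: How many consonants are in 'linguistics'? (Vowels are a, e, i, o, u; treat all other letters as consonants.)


Consonants in 'linguistics': l, n, g, s, t, c, s = 7 consonants.

7


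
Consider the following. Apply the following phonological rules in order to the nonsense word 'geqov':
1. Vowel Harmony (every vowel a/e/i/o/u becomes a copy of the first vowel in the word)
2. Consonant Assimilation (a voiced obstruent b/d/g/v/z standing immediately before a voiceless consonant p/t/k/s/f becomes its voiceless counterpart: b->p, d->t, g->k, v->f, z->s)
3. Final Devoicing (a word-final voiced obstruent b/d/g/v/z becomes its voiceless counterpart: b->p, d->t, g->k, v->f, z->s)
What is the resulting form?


Starting form: 'geqov'
Rule 1: Vowel Harmony: all vowels become 'e' (matching first vowel). 'geqov' -> 'geqev'
Rule 2: Consonant Assimilation: no voiced obstruent (b/d/g/v/z) stands immediately before a voiceless consonant (p/t/k/s/f). No change.
Rule 3: Final Devoicing: word-final voiced obstruent 'v' becomes voiceless 'f'. 'geqev' -> 'geqef'
Final form: 'geqef'

geqef


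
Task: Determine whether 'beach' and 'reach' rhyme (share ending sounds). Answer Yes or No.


Rime (stressed vowel + following sounds) of 'beach': -each = /iːtʃ/
Rime of 'reach': -each = /iːtʃ/
/iːtʃ/ and /iːtʃ/ are the same ending sound, so the words rhyme.

Yes


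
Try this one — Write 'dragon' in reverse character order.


Reverse 'dragon' character by character: 'nogard'.

nogard


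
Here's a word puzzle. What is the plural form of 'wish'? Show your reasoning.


Apply rule: Add -es (sibilant/fricative ending). 'wish' becomes 'wishes'.

wishes


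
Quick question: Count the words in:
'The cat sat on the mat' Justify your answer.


Split into words: The | cat | sat | on | the | mat = 6 words.

6


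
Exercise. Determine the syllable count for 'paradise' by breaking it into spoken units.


Break 'paradise' into syllables: par-a-dise -> par | a | dise = 3 syllables

3 syllables


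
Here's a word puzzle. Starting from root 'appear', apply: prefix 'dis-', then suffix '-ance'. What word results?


Step 1: Add prefix 'dis-' to 'appear' = 'disappear'
Step 2: Add suffix '-ance' to 'disappear' = 'disappearance'

disappearance


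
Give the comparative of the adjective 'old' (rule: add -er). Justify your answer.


Apply comparative formation (add -er): 'old' -> 'older'.

older


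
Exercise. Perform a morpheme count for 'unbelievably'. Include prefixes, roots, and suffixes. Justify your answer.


Decomposition: un- (prefix) + believe (root) + -able (suffix) + -ly (suffix) = 4 morpheme(s)

4 morphemes


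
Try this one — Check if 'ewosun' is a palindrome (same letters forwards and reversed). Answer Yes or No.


Forward: 'ewosun'
Reversed: 'nusowe'
They differ.

No


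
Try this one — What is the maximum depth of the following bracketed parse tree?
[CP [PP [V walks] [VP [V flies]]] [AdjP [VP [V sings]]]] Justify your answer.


Count bracket nesting levels:
'[' at pos 0: depth = 1
'[' at pos 4: depth = 2
'[' at pos 8: depth = 3
'[' at pos 18: depth = 3
'[' at pos 22: depth = 4
'[' at pos 34: depth = 2
'[' at pos 40: depth = 3
'[' at pos 44: depth = 4
Maximum depth reached: 4

4


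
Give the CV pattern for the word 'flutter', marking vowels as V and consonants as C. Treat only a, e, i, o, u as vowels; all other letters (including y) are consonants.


Letter mapping: f = C, l = C, u = V, t = C, t = C, e = V, r = C.

CCVCCVC


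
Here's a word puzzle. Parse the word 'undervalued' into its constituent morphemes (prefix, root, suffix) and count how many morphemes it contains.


Step 1: Identify prefix: 'under' (meaning: beneath/insufficient)
Step 2: Identify root: 'value'
Step 3: Identify suffix(es): 'ed'
Decomposition: under- (prefix: beneath/insufficient) + value (root) + -ed (suffix: past)
Total morphemes: 3

3 morphemes (under- (prefix: beneath/insufficient) + value (root) + -ed (suffix: past))


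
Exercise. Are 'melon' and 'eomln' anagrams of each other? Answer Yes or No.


Sorted letters of 'melon': 'elmno'
Sorted letters of 'eomln': 'elmno'
They match.

Yes


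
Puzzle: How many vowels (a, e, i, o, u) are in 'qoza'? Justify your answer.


Vowels in 'qoza': o, a = 2 vowels.

2


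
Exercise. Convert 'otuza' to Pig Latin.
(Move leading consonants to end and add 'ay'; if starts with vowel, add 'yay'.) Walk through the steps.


'otuza' starts with a vowel, so add 'yay': 'otuzayay'.

otuzayay


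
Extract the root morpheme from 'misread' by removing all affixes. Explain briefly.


Remove prefix 'mis' from 'misread' to get root 'read'.

read


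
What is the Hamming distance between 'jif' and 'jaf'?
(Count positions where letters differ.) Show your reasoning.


Alignment:
Position 1: 'j' vs 'j' = match
Position 2: 'i' vs 'a' = DIFFER
Position 3: 'f' vs 'f' = match
Total differences: 1

1


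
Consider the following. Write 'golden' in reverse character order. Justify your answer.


Reverse 'golden' character by character: 'nedlog'.

nedlog


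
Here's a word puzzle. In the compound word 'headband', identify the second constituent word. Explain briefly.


Split 'headband' into 'head' + 'band'. The second part is 'band'.

band


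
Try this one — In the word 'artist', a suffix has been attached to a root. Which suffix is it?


The word 'artist' = 'art' (root) + '-ist' (suffix). The suffix is '-ist'.

ist


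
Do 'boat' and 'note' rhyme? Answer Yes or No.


Rime (stressed vowel + following sounds) of 'boat': -oat = /oʊt/
Rime of 'note': -ote = /oʊt/
/oʊt/ and /oʊt/ are the same ending sound, so the words rhyme.

Yes


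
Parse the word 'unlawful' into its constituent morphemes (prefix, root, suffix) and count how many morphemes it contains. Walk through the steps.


Step 1: Identify prefix: 'un' (meaning: not/reverse)
Step 2: Identify root: 'law'
Step 3: Identify suffix(es): 'ful'
Decomposition: un- (prefix: not/reverse) + law (root) + -ful (suffix: full of)
Total morphemes: 3

3 morphemes (un- (prefix: not/reverse) + law (root) + -ful (suffix: full of))


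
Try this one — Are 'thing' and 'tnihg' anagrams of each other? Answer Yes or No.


Sorted letters of 'thing': 'ghint'
Sorted letters of 'tnihg': 'ghint'
They match.

Yes


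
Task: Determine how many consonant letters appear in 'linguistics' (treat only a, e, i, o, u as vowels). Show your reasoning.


Consonants in 'linguistics': l, n, g, s, t, c, s = 7 consonants.

7


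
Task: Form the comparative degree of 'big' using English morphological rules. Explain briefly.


Apply comparative formation (double final consonant, add -er): 'big' -> 'bigger'.

bigger


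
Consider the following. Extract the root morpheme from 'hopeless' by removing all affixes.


Remove suffix '-less' from 'hopeless' to get root 'hope'.

hope


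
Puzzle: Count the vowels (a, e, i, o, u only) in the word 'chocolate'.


Vowels in 'chocolate': o, o, a, e = 4 vowels.

4


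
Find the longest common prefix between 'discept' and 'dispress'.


Compare from the start: 3 characters match: 'dis'. Mismatch at position 4: 'c' vs 'p'.

dis


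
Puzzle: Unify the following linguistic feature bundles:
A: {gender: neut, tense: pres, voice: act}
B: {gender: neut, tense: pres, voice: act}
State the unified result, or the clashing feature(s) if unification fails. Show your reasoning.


Compare features:
gender: A=neut vs B=neut -> unified: neut
tense: A=pres vs B=pres -> unified: pres
voice: A=act vs B=act -> unified: act
No clashes found.

Unified: {gender: neut, tense: pres, voice: act}


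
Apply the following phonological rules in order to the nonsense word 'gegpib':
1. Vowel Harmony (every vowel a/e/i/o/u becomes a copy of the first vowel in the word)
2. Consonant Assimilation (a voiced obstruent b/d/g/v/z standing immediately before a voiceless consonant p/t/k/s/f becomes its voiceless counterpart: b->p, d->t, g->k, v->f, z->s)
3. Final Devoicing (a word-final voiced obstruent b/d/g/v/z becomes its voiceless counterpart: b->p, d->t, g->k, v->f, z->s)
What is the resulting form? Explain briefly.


Starting form: 'gegpib'
Rule 1: Vowel Harmony: all vowels become 'e' (matching first vowel). 'gegpib' -> 'gegpeb'
Rule 2: Consonant Assimilation: voiced obstruent before voiceless consonant becomes voiceless ('gp' -> 'kp'). 'gegpeb' -> 'gekpeb'
Rule 3: Final Devoicing: word-final voiced obstruent 'b' becomes voiceless 'p'. 'gekpeb' -> 'gekpep'
Final form: 'gekpep'

gekpep


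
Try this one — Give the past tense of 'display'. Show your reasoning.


Apply rule: Add -ed. 'display' becomes 'displayed'.

displayed


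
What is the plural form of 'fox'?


Apply rule: Add -es (sibilant/fricative ending). 'fox' becomes 'foxes'.

foxes


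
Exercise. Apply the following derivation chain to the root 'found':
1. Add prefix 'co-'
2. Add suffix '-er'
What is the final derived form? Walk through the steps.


Step 1: Add prefix 'co-' to 'found' = 'cofound'
Step 2: Add suffix '-er' to 'cofound' = 'cofounder'

cofounder


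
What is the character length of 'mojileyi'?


Spell out 'mojileyi' and number each letter: m(1), o(2), j(3), i(4), l(5), e(6), y(7), i(8). Total: 8 letters.

8


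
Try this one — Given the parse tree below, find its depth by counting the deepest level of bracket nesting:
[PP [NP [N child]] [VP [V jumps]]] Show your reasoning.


Count bracket nesting levels:
'[' at pos 0: depth = 1
'[' at pos 4: depth = 2
'[' at pos 8: depth = 3
'[' at pos 19: depth = 2
'[' at pos 23: depth = 3
Maximum depth reached: 3

3


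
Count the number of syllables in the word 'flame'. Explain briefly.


Break 'flame' into syllables: flame -> flame = 1 syllable

1 syllable


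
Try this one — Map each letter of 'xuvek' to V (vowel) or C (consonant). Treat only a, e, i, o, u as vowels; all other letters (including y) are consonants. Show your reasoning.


Letter mapping: x = C, u = V, v = C, e = V, k = C.

CVCVC


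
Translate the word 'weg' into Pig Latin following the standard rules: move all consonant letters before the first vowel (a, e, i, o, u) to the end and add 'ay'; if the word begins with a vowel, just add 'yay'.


'weg': move consonant cluster 'w' to end and add 'ay': 'egway'.

egway


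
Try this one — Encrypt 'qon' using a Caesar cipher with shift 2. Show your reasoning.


Shift each letter by 2: q -> s, o -> q, n -> p. Result: 'sqp'.

sqp


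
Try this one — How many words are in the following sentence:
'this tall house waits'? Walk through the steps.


Split into words: this | tall | house | waits = 4 words.

4


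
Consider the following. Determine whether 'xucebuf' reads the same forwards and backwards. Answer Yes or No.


Forward: 'xucebuf'
Reversed: 'fubecux'
They differ.

No


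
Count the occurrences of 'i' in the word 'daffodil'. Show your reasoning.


Letter 'i' in 'daffodil': found at position(s) 7 = 1 occurrence(s).

1


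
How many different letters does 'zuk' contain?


Unique letters in 'zuk': {k, u, z} = 3 distinct letters.

3


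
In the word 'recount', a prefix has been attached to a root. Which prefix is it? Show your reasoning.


The word 'recount' = 're' (prefix) + 'count' (root). The prefix is 're'.

re


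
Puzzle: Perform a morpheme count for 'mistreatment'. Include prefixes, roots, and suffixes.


Decomposition: mis- (prefix) + treat (root) + -ment (suffix) = 3 morpheme(s)

3 morphemes


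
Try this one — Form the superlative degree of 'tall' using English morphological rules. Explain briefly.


Apply superlative formation (add -est): 'tall' -> 'tallest'.

tallest


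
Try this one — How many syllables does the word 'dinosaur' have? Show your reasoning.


Break 'dinosaur' into syllables: di-no-saur -> di | no | saur = 3 syllables

3 syllables


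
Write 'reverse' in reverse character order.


Reverse 'reverse' character by character: 'esrever'.

esrever


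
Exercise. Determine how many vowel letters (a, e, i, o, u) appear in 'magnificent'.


Vowels in 'magnificent': a, i, i, e = 4 vowels.

4


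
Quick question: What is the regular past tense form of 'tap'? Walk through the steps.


Apply rule: Double final consonant and add -ed. 'tap' becomes 'tapped'.

tapped


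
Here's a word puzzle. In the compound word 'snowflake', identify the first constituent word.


Split 'snowflake' into 'snow' + 'flake'. The first part is 'snow'.

snow


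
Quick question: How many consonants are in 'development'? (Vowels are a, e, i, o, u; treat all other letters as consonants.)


Consonants in 'development': d, v, l, p, m, n, t = 7 consonants.

7


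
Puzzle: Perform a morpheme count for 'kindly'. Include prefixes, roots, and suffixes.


Decomposition: kind (root) + -ly (suffix) = 2 morpheme(s)

2 morphemes


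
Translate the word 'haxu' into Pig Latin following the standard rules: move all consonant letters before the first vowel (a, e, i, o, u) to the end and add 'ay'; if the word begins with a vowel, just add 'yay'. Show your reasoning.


'haxu': move consonant cluster 'h' to end and add 'ay': 'axuhay'.

axuhay


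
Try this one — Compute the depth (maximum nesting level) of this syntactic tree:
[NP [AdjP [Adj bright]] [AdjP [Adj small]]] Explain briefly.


Count bracket nesting levels:
'[' at pos 0: depth = 1
'[' at pos 4: depth = 2
'[' at pos 10: depth = 3
'[' at pos 24: depth = 2
'[' at pos 30: depth = 3
Maximum depth reached: 3

3


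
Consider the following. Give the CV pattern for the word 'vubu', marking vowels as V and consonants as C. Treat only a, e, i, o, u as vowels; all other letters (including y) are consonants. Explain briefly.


Letter mapping: v = C, u = V, b = C, u = V.

CVCV


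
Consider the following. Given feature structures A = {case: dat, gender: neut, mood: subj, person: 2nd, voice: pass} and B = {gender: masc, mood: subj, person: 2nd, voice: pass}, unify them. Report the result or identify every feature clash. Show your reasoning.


Compare features:
case: A=dat vs B=_ -> unified: dat
gender: A=neut vs B=masc -> CLASH
mood: A=subj vs B=subj -> unified: subj
person: A=2nd vs B=2nd -> unified: 2nd
voice: A=pass vs B=pass -> unified: pass
Clash detected on feature 'gender' (neut vs masc); unification fails.

CLASH on 'gender' (neut vs masc)


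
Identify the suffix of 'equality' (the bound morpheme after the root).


The word 'equality' = 'equal' (root) + '-ity' (suffix). The suffix is '-ity'.

ity


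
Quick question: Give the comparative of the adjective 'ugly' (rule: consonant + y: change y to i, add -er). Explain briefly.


Apply comparative formation (consonant + y: change y to i, add -er): 'ugly' -> 'uglier'.

uglier


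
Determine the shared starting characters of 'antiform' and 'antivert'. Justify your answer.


Compare from the start: 4 characters match: 'anti'. Mismatch at position 5: 'f' vs 'v'.

anti


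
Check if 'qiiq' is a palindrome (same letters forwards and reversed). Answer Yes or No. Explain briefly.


Forward: 'qiiq'
Reversed: 'qiiq'
They are identical.

Yes


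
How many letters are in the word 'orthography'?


Spell out 'orthography' and number each letter: o(1), r(2), t(3), h(4), o(5), g(6), r(7), a(8), p(9), h(10), y(11). Total: 11 letters.

11


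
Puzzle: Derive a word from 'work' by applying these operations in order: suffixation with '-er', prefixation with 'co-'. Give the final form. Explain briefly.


Step 1: Add suffix '-er' to 'work' = 'worker'
Step 2: Add prefix 'co-' to 'worker' = 'coworker'

coworker


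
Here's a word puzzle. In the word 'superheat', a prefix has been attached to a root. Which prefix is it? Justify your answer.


The word 'superheat' = 'super' (prefix) + 'heat' (root). The prefix is 'super'.

super


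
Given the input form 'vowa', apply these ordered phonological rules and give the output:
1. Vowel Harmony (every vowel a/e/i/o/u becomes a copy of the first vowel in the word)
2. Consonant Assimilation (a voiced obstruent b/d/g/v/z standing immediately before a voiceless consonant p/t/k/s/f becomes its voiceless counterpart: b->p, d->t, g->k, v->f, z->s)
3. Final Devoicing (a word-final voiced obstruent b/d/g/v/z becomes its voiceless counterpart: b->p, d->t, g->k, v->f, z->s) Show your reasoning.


Starting form: 'vowa'
Rule 1: Vowel Harmony: all vowels become 'o' (matching first vowel). 'vowa' -> 'vowo'
Rule 2: Consonant Assimilation: no voiced obstruent (b/d/g/v/z) stands immediately before a voiceless consonant (p/t/k/s/f). No change.
Rule 3: Final Devoicing: the word ends in the vowel 'o', not a consonant. No change.
Final form: 'vowo'

vowo


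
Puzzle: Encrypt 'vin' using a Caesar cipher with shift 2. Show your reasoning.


Shift each letter by 2: v -> x, i -> k, n -> p. Result: 'xkp'.

xkp


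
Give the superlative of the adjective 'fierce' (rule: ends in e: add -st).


Apply superlative formation (ends in e: add -st): 'fierce' -> 'fiercest'.

fiercest


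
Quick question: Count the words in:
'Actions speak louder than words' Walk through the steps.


Split into words: Actions | speak | louder | than | words = 5 words.

5


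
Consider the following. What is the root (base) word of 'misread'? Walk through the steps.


Remove prefix 'mis' from 'misread' to get root 'read'.

read


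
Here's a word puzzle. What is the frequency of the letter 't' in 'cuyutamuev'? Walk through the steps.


Letter 't' in 'cuyutamuev': found at position(s) 5 = 1 occurrence(s).

1


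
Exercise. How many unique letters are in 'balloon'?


Unique letters in 'balloon': {a, b, l, n, o} = 5 distinct letters.

5


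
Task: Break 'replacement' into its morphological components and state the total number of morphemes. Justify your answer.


Step 1: Identify prefix: 're' (meaning: again)
Step 2: Identify root: 'place'
Step 3: Identify suffix(es): 'ment'
Decomposition: re- (prefix: again) + place (root) + -ment (suffix: action/result)
Total morphemes: 3

3 morphemes (re- (prefix: again) + place (root) + -ment (suffix: action/result))


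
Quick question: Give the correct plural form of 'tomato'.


Apply rule: Add -es (consonant + o). 'tomato' becomes 'tomatoes'.

tomatoes


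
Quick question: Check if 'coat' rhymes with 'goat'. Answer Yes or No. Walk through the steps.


Rime (stressed vowel + following sounds) of 'coat': -oat = /oʊt/
Rime of 'goat': -oat = /oʊt/
/oʊt/ and /oʊt/ are the same ending sound, so the words rhyme.

Yes


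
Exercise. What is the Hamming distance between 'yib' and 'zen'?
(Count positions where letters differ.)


Alignment:
Position 1: 'y' vs 'z' = DIFFER
Position 2: 'i' vs 'e' = DIFFER
Position 3: 'b' vs 'n' = DIFFER
Total differences: 3

3


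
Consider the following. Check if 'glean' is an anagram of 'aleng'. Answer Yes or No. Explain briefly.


Sorted letters of 'glean': 'aegln'
Sorted letters of 'aleng': 'aegln'
They match.

Yes


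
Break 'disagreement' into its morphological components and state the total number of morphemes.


Step 1: Identify prefix: 'dis' (meaning: not/apart)
Step 2: Identify root: 'agree'
Step 3: Identify suffix(es): 'ment'
Decomposition: dis- (prefix: not/apart) + agree (root) + -ment (suffix: action/result)
Total morphemes: 3

3 morphemes (dis- (prefix: not/apart) + agree (root) + -ment (suffix: action/result))


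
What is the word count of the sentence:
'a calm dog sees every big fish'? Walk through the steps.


Split into words: a | calm | dog | sees | every | big | fish = 7 words.

7


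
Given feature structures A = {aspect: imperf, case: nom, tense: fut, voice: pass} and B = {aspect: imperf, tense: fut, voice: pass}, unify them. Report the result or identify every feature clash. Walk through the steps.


Compare features:
aspect: A=imperf vs B=imperf -> unified: imperf
case: A=nom vs B=_ -> unified: nom
tense: A=fut vs B=fut -> unified: fut
voice: A=pass vs B=pass -> unified: pass
No clashes found.

Unified: {aspect: imperf, case: nom, tense: fut, voice: pass}


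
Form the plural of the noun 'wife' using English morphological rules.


Apply rule: Change -fe to -ves. 'wife' becomes 'wives'.

wives


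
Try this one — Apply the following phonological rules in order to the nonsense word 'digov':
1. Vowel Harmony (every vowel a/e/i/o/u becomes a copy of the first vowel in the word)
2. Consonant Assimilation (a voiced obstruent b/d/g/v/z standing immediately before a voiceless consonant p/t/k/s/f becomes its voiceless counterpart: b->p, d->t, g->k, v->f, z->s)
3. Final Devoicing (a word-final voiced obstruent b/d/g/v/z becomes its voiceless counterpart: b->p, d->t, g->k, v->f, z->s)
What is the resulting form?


Starting form: 'digov'
Rule 1: Vowel Harmony: all vowels become 'i' (matching first vowel). 'digov' -> 'digiv'
Rule 2: Consonant Assimilation: no voiced obstruent (b/d/g/v/z) stands immediately before a voiceless consonant (p/t/k/s/f). No change.
Rule 3: Final Devoicing: word-final voiced obstruent 'v' becomes voiceless 'f'. 'digiv' -> 'digif'
Final form: 'digif'

digif


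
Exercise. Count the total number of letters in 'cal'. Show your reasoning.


Spell out 'cal' and number each letter: c(1), a(2), l(3). Total: 3 letters.

3


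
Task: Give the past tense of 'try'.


Apply rule: Change -y to -ied. 'try' becomes 'tried'.

tried


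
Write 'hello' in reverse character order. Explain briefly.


Reverse 'hello' character by character: 'olleh'.

olleh


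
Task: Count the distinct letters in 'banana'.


Unique letters in 'banana': {a, b, n} = 3 distinct letters.

3


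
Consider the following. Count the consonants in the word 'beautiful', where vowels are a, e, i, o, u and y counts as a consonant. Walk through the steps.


Consonants in 'beautiful': b, t, f, l = 4 consonants.

4


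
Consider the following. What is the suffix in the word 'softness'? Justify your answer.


The word 'softness' = 'soft' (root) + '-ness' (suffix). The suffix is '-ness'.

ness


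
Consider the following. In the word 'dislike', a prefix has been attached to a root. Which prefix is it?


The word 'dislike' = 'dis' (prefix) + 'like' (root). The prefix is 'dis'.

dis


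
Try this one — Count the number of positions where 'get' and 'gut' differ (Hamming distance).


Alignment:
Position 1: 'g' vs 'g' = match
Position 2: 'e' vs 'u' = DIFFER
Position 3: 't' vs 't' = match
Total differences: 1

1


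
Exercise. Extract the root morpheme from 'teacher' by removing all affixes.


Remove suffix '-er' from 'teacher' to get root 'teach'.

teach


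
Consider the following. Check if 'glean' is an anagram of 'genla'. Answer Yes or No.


Sorted letters of 'glean': 'aegln'
Sorted letters of 'genla': 'aegln'
They match.

Yes


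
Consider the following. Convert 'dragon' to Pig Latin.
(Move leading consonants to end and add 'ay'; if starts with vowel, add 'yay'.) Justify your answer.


'dragon': move consonant cluster 'dr' to end and add 'ay': 'agondray'.

agondray


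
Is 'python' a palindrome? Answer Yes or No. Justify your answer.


Forward: 'python'
Reversed: 'nohtyp'
They differ.

No


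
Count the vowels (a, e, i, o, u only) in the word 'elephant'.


Vowels in 'elephant': e, e, a = 3 vowels.

3


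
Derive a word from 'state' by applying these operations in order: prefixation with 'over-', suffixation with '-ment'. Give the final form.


Step 1: Add prefix 'over-' to 'state' = 'overstate'
Step 2: Add suffix '-ment' to 'overstate' = 'overstatement'

overstatement


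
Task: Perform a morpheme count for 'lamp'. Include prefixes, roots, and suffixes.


Decomposition: lamp (free morpheme) = 1 morpheme(s)

1 morphemes


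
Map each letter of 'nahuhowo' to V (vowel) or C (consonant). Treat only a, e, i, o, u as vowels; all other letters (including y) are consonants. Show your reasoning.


Letter mapping: n = C, a = V, h = C, u = V, h = C, o = V, w = C, o = V.

CVCVCVCV
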